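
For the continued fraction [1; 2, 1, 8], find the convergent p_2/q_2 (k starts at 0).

Using pₖ = aₖpₖ₋₁ + pₖ₋₂, qₖ = aₖqₖ₋₁ + qₖ₋₂ (with p₋₁=1, p₋₂=0, q₋₁=0, q₋₂=1):
  k=0: a=1, p=1, q=1
  k=1: a=2, p=3, q=2
  k=2: a=1, p=4, q=3

4/3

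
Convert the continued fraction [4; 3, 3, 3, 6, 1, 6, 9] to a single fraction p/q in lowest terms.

Fold from the inside: start with 9/1.
  6 + 1/9 = 55/9
  1 + 9/55 = 64/55
  6 + 55/64 = 439/64
  3 + 64/439 = 1381/439
  3 + 439/1381 = 4582/1381
  3 + 1381/4582 = 15127/4582
  4 + 4582/15127 = 65090/15127

65090/15127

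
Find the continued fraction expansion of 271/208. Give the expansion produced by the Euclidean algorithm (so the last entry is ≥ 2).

[1; 3, 3, 3, 6]

271 = 1×208 + 63
208 = 3×63 + 19
63 = 3×19 + 6
19 = 3×6 + 1
6 = 6×1 + 0  (stop)
So 271/208 = [1; 3, 3, 3, 6].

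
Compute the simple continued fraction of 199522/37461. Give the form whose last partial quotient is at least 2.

199522 = 5·37461 + 12217
37461 = 3·12217 + 810
12217 = 15·810 + 67
810 = 12·67 + 6
67 = 11·6 + 1
6 = 6·1 + 0  (stop)
So 199522/37461 = [5; 3, 15, 12, 11, 6].

[5; 3, 15, 12, 11, 6]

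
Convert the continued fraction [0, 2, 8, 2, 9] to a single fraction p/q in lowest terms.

161/341

Fold from the inside: start with 9/1.
  2 + 1/9 = 19/9
  8 + 9/19 = 161/19
  2 + 19/161 = 341/161
  0 + 161/341 = 161/341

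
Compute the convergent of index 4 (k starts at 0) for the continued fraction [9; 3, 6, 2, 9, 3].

3615/388

Using pₖ = aₖpₖ₋₁ + pₖ₋₂, qₖ = aₖqₖ₋₁ + qₖ₋₂ (with p₋₁=1, p₋₂=0, q₋₁=0, q₋₂=1):
  k=0: a=9, p=9, q=1
  k=1: a=3, p=28, q=3
  k=2: a=6, p=177, q=19
  k=3: a=2, p=382, q=41
  k=4: a=9, p=3615, q=388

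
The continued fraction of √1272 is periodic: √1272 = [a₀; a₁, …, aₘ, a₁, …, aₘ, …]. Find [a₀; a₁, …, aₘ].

[35; 1, 1, 1, 70]

a₀ = ⌊√1272⌋ = 35.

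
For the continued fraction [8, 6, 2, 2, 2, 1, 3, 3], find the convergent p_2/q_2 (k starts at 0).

106/13

Using pₖ = aₖpₖ₋₁ + pₖ₋₂, qₖ = aₖqₖ₋₁ + qₖ₋₂ (with p₋₁=1, p₋₂=0, q₋₁=0, q₋₂=1):
  k=0: a=8, p=8, q=1
  k=1: a=6, p=49, q=6
  k=2: a=2, p=106, q=13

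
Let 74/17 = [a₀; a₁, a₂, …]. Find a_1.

74 = 4·17 + 6   →  a_0 = 4
17 = 2·6 + 5   →  a_1 = 2

2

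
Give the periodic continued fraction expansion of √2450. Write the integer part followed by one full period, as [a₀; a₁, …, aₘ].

[49; 2, 98]

a₀ = ⌊√2450⌋ = 49.
With m₀=0, d₀=1 and mₖ₊₁ = dₖaₖ − mₖ, dₖ₊₁ = (n − mₖ₊₁²)/dₖ, aₖ₊₁ = ⌊(a₀+mₖ₊₁)/dₖ₊₁⌋:
  k=1: m=49, d=49, a=2
  k=2: m=49, d=1, a=98
d=1 and a=2a₀=98 at k=2, so the next step gives (m, d) = (49, 49) again — its k=1 value — and the period has length 2.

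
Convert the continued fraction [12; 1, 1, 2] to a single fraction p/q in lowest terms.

63/5

Fold from the inside: start with 2/1.
  1 + 1/2 = 3/2
  1 + 2/3 = 5/3
  12 + 3/5 = 63/5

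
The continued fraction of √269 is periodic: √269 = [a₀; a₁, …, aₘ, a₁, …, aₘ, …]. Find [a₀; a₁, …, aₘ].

[16; 2, 2, 32]

a₀ = ⌊√269⌋ = 16.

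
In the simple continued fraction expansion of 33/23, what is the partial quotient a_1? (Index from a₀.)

33 = 1·23 + 10   →  a_0 = 1
23 = 2·10 + 3   →  a_1 = 2

2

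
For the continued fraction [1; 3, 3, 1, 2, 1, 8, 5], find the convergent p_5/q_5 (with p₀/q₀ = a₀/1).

Using pₖ = aₖpₖ₋₁ + pₖ₋₂, qₖ = aₖqₖ₋₁ + qₖ₋₂ (with p₋₁=1, p₋₂=0, q₋₁=0, q₋₂=1):
  k=0: a=1, p=1, q=1
  k=1: a=3, p=4, q=3
  k=2: a=3, p=13, q=10
  k=3: a=1, p=17, q=13
  k=4: a=2, p=47, q=36
  k=5: a=1, p=64, q=49

64/49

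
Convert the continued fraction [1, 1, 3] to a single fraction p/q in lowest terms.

Fold from the inside: start with 3/1.
  1 + 1/3 = 4/3
  1 + 3/4 = 7/4

7/4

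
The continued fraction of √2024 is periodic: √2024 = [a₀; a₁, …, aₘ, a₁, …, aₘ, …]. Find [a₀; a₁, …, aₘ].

a₀ = ⌊√2024⌋ = 44.
With m₀=0, d₀=1 and mₖ₊₁ = dₖaₖ − mₖ, dₖ₊₁ = (n − mₖ₊₁²)/dₖ, aₖ₊₁ = ⌊(a₀+mₖ₊₁)/dₖ₊₁⌋:
  k=1: m=44, d=88, a=1
  k=2: m=44, d=1, a=88
d=1 and a=2a₀=88 at k=2, so the next step gives (m, d) = (44, 88) again — its k=1 value — and the period has length 2.

[44; 1, 88]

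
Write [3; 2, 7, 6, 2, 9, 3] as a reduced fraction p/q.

Fold from the inside: start with 3/1.
  9 + 1/3 = 28/3
  2 + 3/28 = 59/28
  6 + 28/59 = 382/59
  7 + 59/382 = 2733/382
  2 + 382/2733 = 5848/2733
  3 + 2733/5848 = 20277/5848

20277/5848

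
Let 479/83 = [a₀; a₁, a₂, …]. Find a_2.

479 = 5·83 + 64   →  a_0 = 5
83 = 1·64 + 19   →  a_1 = 1
64 = 3·19 + 7   →  a_2 = 3

3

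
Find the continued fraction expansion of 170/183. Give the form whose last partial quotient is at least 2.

170 = 0·183 + 170
183 = 1·170 + 13
170 = 13·13 + 1
13 = 13·1 + 0  (stop)
So 170/183 = [0; 1, 13, 13].

[0; 1, 13, 13]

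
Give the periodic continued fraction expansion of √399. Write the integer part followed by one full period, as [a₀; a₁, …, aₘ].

a₀ = ⌊√399⌋ = 19.
With m₀=0, d₀=1 and mₖ₊₁ = dₖaₖ − mₖ, dₖ₊₁ = (n − mₖ₊₁²)/dₖ, aₖ₊₁ = ⌊(a₀+mₖ₊₁)/dₖ₊₁⌋:
  k=1: m=19, d=38, a=1
  k=2: m=19, d=1, a=38
d=1 and a=2a₀=38 at k=2, so the next step gives (m, d) = (19, 38) again — its k=1 value — and the period has length 2.

[19; 1, 38]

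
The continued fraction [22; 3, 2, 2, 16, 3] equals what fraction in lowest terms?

19039/854

Using pₖ = aₖpₖ₋₁ + pₖ₋₂ and qₖ = aₖqₖ₋₁ + qₖ₋₂:
  k=0: a=22, p=22, q=1
  k=1: a=3, p=67, q=3
  k=2: a=2, p=156, q=7
  k=3: a=2, p=379, q=17
  k=4: a=16, p=6220, q=279
  k=5: a=3, p=19039, q=854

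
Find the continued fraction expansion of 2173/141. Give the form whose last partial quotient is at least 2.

2173 = 15×141 + 58
141 = 2×58 + 25
58 = 2×25 + 8
25 = 3×8 + 1
8 = 8×1 + 0  (stop)
So 2173/141 = [15; 2, 2, 3, 8].

[15; 2, 2, 3, 8]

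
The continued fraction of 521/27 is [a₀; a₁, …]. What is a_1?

3

521 = 19·27 + 8   →  a_0 = 19
27 = 3·8 + 3   →  a_1 = 3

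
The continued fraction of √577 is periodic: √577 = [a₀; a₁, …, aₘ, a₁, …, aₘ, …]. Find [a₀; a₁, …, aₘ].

a₀ = ⌊√577⌋ = 24.
With m₀=0, d₀=1 and mₖ₊₁ = dₖaₖ − mₖ, dₖ₊₁ = (n − mₖ₊₁²)/dₖ, aₖ₊₁ = ⌊(a₀+mₖ₊₁)/dₖ₊₁⌋:
  k=1: m=24, d=1, a=48
d=1 and a=2a₀=48 at k=1, so the next step gives (m, d) = (24, 1) again — its k=1 value — and the period has length 1.

[24; 48]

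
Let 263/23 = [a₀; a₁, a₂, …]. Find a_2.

3

263 = 11·23 + 10   →  a_0 = 11
23 = 2·10 + 3   →  a_1 = 2
10 = 3·3 + 1   →  a_2 = 3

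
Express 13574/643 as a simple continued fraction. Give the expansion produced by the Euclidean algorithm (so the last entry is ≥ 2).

[21; 9, 17, 1, 3]

13574 = 21*643 + 71
643 = 9*71 + 4
71 = 17*4 + 3
4 = 1*3 + 1
3 = 3*1 + 0  (stop)
So 13574/643 = [21; 9, 17, 1, 3].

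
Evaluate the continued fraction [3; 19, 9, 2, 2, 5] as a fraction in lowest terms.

Using pₖ = aₖpₖ₋₁ + pₖ₋₂ and qₖ = aₖqₖ₋₁ + qₖ₋₂:
  k=0: a=3, p=3, q=1
  k=1: a=19, p=58, q=19
  k=2: a=9, p=525, q=172
  k=3: a=2, p=1108, q=363
  k=4: a=2, p=2741, q=898
  k=5: a=5, p=14813, q=4853

14813/4853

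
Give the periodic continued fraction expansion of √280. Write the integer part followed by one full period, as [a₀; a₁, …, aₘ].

[16; 1, 2, 1, 2, 1, 32]

a₀ = ⌊√280⌋ = 16.
With m₀=0, d₀=1 and mₖ₊₁ = dₖaₖ − mₖ, dₖ₊₁ = (n − mₖ₊₁²)/dₖ, aₖ₊₁ = ⌊(a₀+mₖ₊₁)/dₖ₊₁⌋:
  k=1: m=16, d=24, a=1
  k=2: m=8, d=9, a=2
  k=3: m=10, d=20, a=1
  k=4: m=10, d=9, a=2
  k=5: m=8, d=24, a=1
  k=6: m=16, d=1, a=32
d=1 and a=2a₀=32 at k=6, so the next step gives (m, d) = (16, 24) again — its k=1 value — and the period has length 6.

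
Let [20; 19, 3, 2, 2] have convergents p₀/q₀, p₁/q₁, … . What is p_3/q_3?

Using pₖ = aₖpₖ₋₁ + pₖ₋₂, qₖ = aₖqₖ₋₁ + qₖ₋₂ (with p₋₁=1, p₋₂=0, q₋₁=0, q₋₂=1):
  k=0: a=20, p=20, q=1
  k=1: a=19, p=381, q=19
  k=2: a=3, p=1163, q=58
  k=3: a=2, p=2707, q=135

2707/135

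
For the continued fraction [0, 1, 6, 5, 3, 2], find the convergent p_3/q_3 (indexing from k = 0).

Using pₖ = aₖpₖ₋₁ + pₖ₋₂, qₖ = aₖqₖ₋₁ + qₖ₋₂ (with p₋₁=1, p₋₂=0, q₋₁=0, q₋₂=1):
  k=0: a=0, p=0, q=1
  k=1: a=1, p=1, q=1
  k=2: a=6, p=6, q=7
  k=3: a=5, p=31, q=36

31/36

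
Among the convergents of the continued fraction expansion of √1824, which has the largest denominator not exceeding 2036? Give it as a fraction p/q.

√1824 = [42; 1, 2, 2, 2, 1, 84, …] (period length 6).
Convergents:
  p_0/q_0 = 42/1
  p_1/q_1 = 43/1
  p_2/q_2 = 128/3
  p_3/q_3 = 299/7
  p_4/q_4 = 726/17
  p_5/q_5 = 1025/24
  p_6/q_6 = 86826/2033
  p_7/q_7 = 87851/2057
q_6 = 2033 ≤ 2036 < 2057 = q_7, so the answer is 86826/2033.

86826/2033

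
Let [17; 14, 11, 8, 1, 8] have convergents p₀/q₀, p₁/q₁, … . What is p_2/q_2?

2646/155

Using pₖ = aₖpₖ₋₁ + pₖ₋₂, qₖ = aₖqₖ₋₁ + qₖ₋₂ (with p₋₁=1, p₋₂=0, q₋₁=0, q₋₂=1):
  k=0: a=17, p=17, q=1
  k=1: a=14, p=239, q=14
  k=2: a=11, p=2646, q=155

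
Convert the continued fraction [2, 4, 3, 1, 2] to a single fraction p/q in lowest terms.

105/47

Using pₖ = aₖpₖ₋₁ + pₖ₋₂ and qₖ = aₖqₖ₋₁ + qₖ₋₂:
  k=0: a=2, p=2, q=1
  k=1: a=4, p=9, q=4
  k=2: a=3, p=29, q=13
  k=3: a=1, p=38, q=17
  k=4: a=2, p=105, q=47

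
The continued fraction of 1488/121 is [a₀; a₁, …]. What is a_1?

1488 = 12·121 + 36   →  a_0 = 12
121 = 3·36 + 13   →  a_1 = 3

3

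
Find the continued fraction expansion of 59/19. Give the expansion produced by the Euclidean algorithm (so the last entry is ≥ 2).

59 = 3*19 + 2
19 = 9*2 + 1
2 = 2*1 + 0  (stop)
So 59/19 = [3; 9, 2].

[3; 9, 2]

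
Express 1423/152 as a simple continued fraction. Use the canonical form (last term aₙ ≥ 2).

1423 = 9*152 + 55
152 = 2*55 + 42
55 = 1*42 + 13
42 = 3*13 + 3
13 = 4*3 + 1
3 = 3*1 + 0  (stop)
So 1423/152 = [9; 2, 1, 3, 4, 3].

[9; 2, 1, 3, 4, 3]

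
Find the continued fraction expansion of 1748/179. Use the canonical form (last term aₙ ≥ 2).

1748 = 9×179 + 137
179 = 1×137 + 42
137 = 3×42 + 11
42 = 3×11 + 9
11 = 1×9 + 2
9 = 4×2 + 1
2 = 2×1 + 0  (stop)
So 1748/179 = [9; 1, 3, 3, 1, 4, 2].

[9; 1, 3, 3, 1, 4, 2]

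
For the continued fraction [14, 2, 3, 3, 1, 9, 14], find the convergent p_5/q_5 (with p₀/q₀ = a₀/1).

4229/293

Using pₖ = aₖpₖ₋₁ + pₖ₋₂, qₖ = aₖqₖ₋₁ + qₖ₋₂ (with p₋₁=1, p₋₂=0, q₋₁=0, q₋₂=1):
  k=0: a=14, p=14, q=1
  k=1: a=2, p=29, q=2
  k=2: a=3, p=101, q=7
  k=3: a=3, p=332, q=23
  k=4: a=1, p=433, q=30
  k=5: a=9, p=4229, q=293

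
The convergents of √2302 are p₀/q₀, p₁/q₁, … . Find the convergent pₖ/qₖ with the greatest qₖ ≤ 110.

2303/48

√2302 = [47; 1, 46, 1, 94, …] (period length 4).
Convergents:
  p_0/q_0 = 47/1
  p_1/q_1 = 48/1
  p_2/q_2 = 2255/47
  p_3/q_3 = 2303/48
  p_4/q_4 = 218737/4559
q_3 = 48 ≤ 110 < 4559 = q_4, so the answer is 2303/48.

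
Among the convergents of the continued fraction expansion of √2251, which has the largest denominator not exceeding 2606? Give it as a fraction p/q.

81083/1709

√2251 = [47; 2, 4, 47, 4, 2, 94, …] (period length 6).
Convergents:
  p_0/q_0 = 47/1
  p_1/q_1 = 95/2
  p_2/q_2 = 427/9
  p_3/q_3 = 20164/425
  p_4/q_4 = 81083/1709
  p_5/q_5 = 182330/3843
q_4 = 1709 ≤ 2606 < 3843 = q_5, so the answer is 81083/1709.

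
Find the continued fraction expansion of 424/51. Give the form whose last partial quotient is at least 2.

[8; 3, 5, 3]

424 = 8×51 + 16
51 = 3×16 + 3
16 = 5×3 + 1
3 = 3×1 + 0  (stop)
So 424/51 = [8; 3, 5, 3].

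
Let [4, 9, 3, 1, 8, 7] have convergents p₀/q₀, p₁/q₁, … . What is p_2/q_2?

115/28

Using pₖ = aₖpₖ₋₁ + pₖ₋₂, qₖ = aₖqₖ₋₁ + qₖ₋₂ (with p₋₁=1, p₋₂=0, q₋₁=0, q₋₂=1):
  k=0: a=4, p=4, q=1
  k=1: a=9, p=37, q=9
  k=2: a=3, p=115, q=28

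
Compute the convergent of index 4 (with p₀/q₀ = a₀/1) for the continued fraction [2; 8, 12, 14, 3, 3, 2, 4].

8909/4195

Using pₖ = aₖpₖ₋₁ + pₖ₋₂, qₖ = aₖqₖ₋₁ + qₖ₋₂ (with p₋₁=1, p₋₂=0, q₋₁=0, q₋₂=1):
  k=0: a=2, p=2, q=1
  k=1: a=8, p=17, q=8
  k=2: a=12, p=206, q=97
  k=3: a=14, p=2901, q=1366
  k=4: a=3, p=8909, q=4195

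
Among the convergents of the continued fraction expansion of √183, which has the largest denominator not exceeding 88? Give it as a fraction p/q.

√183 = [13; 1, 1, 8, 1, 1, 26, …] (period length 6).
Convergents:
  p_0/q_0 = 13/1
  p_1/q_1 = 14/1
  p_2/q_2 = 27/2
  p_3/q_3 = 230/17
  p_4/q_4 = 257/19
  p_5/q_5 = 487/36
  p_6/q_6 = 12919/955
q_5 = 36 ≤ 88 < 955 = q_6, so the answer is 487/36.

487/36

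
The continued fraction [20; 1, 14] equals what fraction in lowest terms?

Using pₖ = aₖpₖ₋₁ + pₖ₋₂ and qₖ = aₖqₖ₋₁ + qₖ₋₂:
  k=0: a=20, p=20, q=1
  k=1: a=1, p=21, q=1
  k=2: a=14, p=314, q=15

314/15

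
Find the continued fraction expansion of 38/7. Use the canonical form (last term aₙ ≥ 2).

[5; 2, 3]

38 = 5×7 + 3
7 = 2×3 + 1
3 = 3×1 + 0  (stop)
So 38/7 = [5; 2, 3].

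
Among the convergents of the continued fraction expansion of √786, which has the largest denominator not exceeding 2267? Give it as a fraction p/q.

43988/1569

√786 = [28; 28, 56, …] (period length 2).
Convergents:
  p_0/q_0 = 28/1
  p_1/q_1 = 785/28
  p_2/q_2 = 43988/1569
  p_3/q_3 = 1232449/43960
q_2 = 1569 ≤ 2267 < 43960 = q_3, so the answer is 43988/1569.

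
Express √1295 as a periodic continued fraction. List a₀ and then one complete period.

a₀ = ⌊√1295⌋ = 35.
With m₀=0, d₀=1 and mₖ₊₁ = dₖaₖ − mₖ, dₖ₊₁ = (n − mₖ₊₁²)/dₖ, aₖ₊₁ = ⌊(a₀+mₖ₊₁)/dₖ₊₁⌋:
  k=1: m=35, d=70, a=1
  k=2: m=35, d=1, a=70
d=1 and a=2a₀=70 at k=2, so the next step gives (m, d) = (35, 70) again — its k=1 value — and the period has length 2.

[35; 1, 70]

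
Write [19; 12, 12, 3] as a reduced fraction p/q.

Using pₖ = aₖpₖ₋₁ + pₖ₋₂ and qₖ = aₖqₖ₋₁ + qₖ₋₂:
  k=0: a=19, p=19, q=1
  k=1: a=12, p=229, q=12
  k=2: a=12, p=2767, q=145
  k=3: a=3, p=8530, q=447

8530/447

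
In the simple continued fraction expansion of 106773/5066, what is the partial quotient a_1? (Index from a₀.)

106773 = 21·5066 + 387   →  a_0 = 21
5066 = 13·387 + 35   →  a_1 = 13

13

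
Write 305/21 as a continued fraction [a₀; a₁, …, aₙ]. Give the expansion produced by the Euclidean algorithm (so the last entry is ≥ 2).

[14; 1, 1, 10]

305 = 14×21 + 11
21 = 1×11 + 10
11 = 1×10 + 1
10 = 10×1 + 0  (stop)
So 305/21 = [14; 1, 1, 10].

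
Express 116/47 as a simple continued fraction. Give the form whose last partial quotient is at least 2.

[2; 2, 7, 3]

116 = 2×47 + 22
47 = 2×22 + 3
22 = 7×3 + 1
3 = 3×1 + 0  (stop)
So 116/47 = [2; 2, 7, 3].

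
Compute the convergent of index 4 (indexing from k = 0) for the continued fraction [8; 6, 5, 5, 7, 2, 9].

Using pₖ = aₖpₖ₋₁ + pₖ₋₂, qₖ = aₖqₖ₋₁ + qₖ₋₂ (with p₋₁=1, p₋₂=0, q₋₁=0, q₋₂=1):
  k=0: a=8, p=8, q=1
  k=1: a=6, p=49, q=6
  k=2: a=5, p=253, q=31
  k=3: a=5, p=1314, q=161
  k=4: a=7, p=9451, q=1158

9451/1158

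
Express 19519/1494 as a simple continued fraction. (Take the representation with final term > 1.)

19519 = 13·1494 + 97
1494 = 15·97 + 39
97 = 2·39 + 19
39 = 2·19 + 1
19 = 19·1 + 0  (stop)
So 19519/1494 = [13; 15, 2, 2, 19].

[13; 15, 2, 2, 19]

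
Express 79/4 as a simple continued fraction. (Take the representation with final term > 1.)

79 = 19×4 + 3
4 = 1×3 + 1
3 = 3×1 + 0  (stop)
So 79/4 = [19; 1, 3].

[19; 1, 3]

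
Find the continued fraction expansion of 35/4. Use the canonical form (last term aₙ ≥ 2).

35 = 8·4 + 3
4 = 1·3 + 1
3 = 3·1 + 0  (stop)
So 35/4 = [8; 1, 3].

[8; 1, 3]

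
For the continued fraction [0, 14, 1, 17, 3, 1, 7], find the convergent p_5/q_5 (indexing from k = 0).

73/1091

Using pₖ = aₖpₖ₋₁ + pₖ₋₂, qₖ = aₖqₖ₋₁ + qₖ₋₂ (with p₋₁=1, p₋₂=0, q₋₁=0, q₋₂=1):
  k=0: a=0, p=0, q=1
  k=1: a=14, p=1, q=14
  k=2: a=1, p=1, q=15
  k=3: a=17, p=18, q=269
  k=4: a=3, p=55, q=822
  k=5: a=1, p=73, q=1091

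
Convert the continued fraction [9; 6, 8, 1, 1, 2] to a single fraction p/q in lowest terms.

Using pₖ = aₖpₖ₋₁ + pₖ₋₂ and qₖ = aₖqₖ₋₁ + qₖ₋₂:
  k=0: a=9, p=9, q=1
  k=1: a=6, p=55, q=6
  k=2: a=8, p=449, q=49
  k=3: a=1, p=504, q=55
  k=4: a=1, p=953, q=104
  k=5: a=2, p=2410, q=263

2410/263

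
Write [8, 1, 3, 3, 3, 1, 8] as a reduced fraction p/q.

4305/491

Using pₖ = aₖpₖ₋₁ + pₖ₋₂ and qₖ = aₖqₖ₋₁ + qₖ₋₂:
  k=0: a=8, p=8, q=1
  k=1: a=1, p=9, q=1
  k=2: a=3, p=35, q=4
  k=3: a=3, p=114, q=13
  k=4: a=3, p=377, q=43
  k=5: a=1, p=491, q=56
  k=6: a=8, p=4305, q=491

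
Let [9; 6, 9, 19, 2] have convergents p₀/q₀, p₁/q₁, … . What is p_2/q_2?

504/55

Using pₖ = aₖpₖ₋₁ + pₖ₋₂, qₖ = aₖqₖ₋₁ + qₖ₋₂ (with p₋₁=1, p₋₂=0, q₋₁=0, q₋₂=1):
  k=0: a=9, p=9, q=1
  k=1: a=6, p=55, q=6
  k=2: a=9, p=504, q=55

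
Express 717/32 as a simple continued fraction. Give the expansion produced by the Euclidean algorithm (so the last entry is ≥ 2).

717 = 22×32 + 13
32 = 2×13 + 6
13 = 2×6 + 1
6 = 6×1 + 0  (stop)
So 717/32 = [22; 2, 2, 6].

[22; 2, 2, 6]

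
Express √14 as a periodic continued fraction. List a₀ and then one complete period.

[3; 1, 2, 1, 6]

a₀ = ⌊√14⌋ = 3.
With m₀=0, d₀=1 and mₖ₊₁ = dₖaₖ − mₖ, dₖ₊₁ = (n − mₖ₊₁²)/dₖ, aₖ₊₁ = ⌊(a₀+mₖ₊₁)/dₖ₊₁⌋:
  k=1: m=3, d=5, a=1
  k=2: m=2, d=2, a=2
  k=3: m=2, d=5, a=1
  k=4: m=3, d=1, a=6
d=1 and a=2a₀=6 at k=4, so the next step gives (m, d) = (3, 5) again — its k=1 value — and the period has length 4.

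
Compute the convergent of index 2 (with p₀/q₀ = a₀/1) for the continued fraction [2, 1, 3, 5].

11/4

Using pₖ = aₖpₖ₋₁ + pₖ₋₂, qₖ = aₖqₖ₋₁ + qₖ₋₂ (with p₋₁=1, p₋₂=0, q₋₁=0, q₋₂=1):
  k=0: a=2, p=2, q=1
  k=1: a=1, p=3, q=1
  k=2: a=3, p=11, q=4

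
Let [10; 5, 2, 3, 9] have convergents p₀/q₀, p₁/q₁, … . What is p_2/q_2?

Using pₖ = aₖpₖ₋₁ + pₖ₋₂, qₖ = aₖqₖ₋₁ + qₖ₋₂ (with p₋₁=1, p₋₂=0, q₋₁=0, q₋₂=1):
  k=0: a=10, p=10, q=1
  k=1: a=5, p=51, q=5
  k=2: a=2, p=112, q=11

112/11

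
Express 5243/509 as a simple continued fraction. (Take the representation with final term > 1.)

5243 = 10*509 + 153
509 = 3*153 + 50
153 = 3*50 + 3
50 = 16*3 + 2
3 = 1*2 + 1
2 = 2*1 + 0  (stop)
So 5243/509 = [10; 3, 3, 16, 1, 2].

[10; 3, 3, 16, 1, 2]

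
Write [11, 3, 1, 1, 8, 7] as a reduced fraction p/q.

4818/427

Using pₖ = aₖpₖ₋₁ + pₖ₋₂ and qₖ = aₖqₖ₋₁ + qₖ₋₂:
  k=0: a=11, p=11, q=1
  k=1: a=3, p=34, q=3
  k=2: a=1, p=45, q=4
  k=3: a=1, p=79, q=7
  k=4: a=8, p=677, q=60
  k=5: a=7, p=4818, q=427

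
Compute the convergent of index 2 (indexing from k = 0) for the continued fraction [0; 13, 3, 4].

Using pₖ = aₖpₖ₋₁ + pₖ₋₂, qₖ = aₖqₖ₋₁ + qₖ₋₂ (with p₋₁=1, p₋₂=0, q₋₁=0, q₋₂=1):
  k=0: a=0, p=0, q=1
  k=1: a=13, p=1, q=13
  k=2: a=3, p=3, q=40

3/40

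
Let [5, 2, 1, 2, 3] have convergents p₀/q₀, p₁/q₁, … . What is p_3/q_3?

Using pₖ = aₖpₖ₋₁ + pₖ₋₂, qₖ = aₖqₖ₋₁ + qₖ₋₂ (with p₋₁=1, p₋₂=0, q₋₁=0, q₋₂=1):
  k=0: a=5, p=5, q=1
  k=1: a=2, p=11, q=2
  k=2: a=1, p=16, q=3
  k=3: a=2, p=43, q=8

43/8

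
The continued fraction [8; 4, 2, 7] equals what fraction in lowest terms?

551/67

Using pₖ = aₖpₖ₋₁ + pₖ₋₂ and qₖ = aₖqₖ₋₁ + qₖ₋₂:
  k=0: a=8, p=8, q=1
  k=1: a=4, p=33, q=4
  k=2: a=2, p=74, q=9
  k=3: a=7, p=551, q=67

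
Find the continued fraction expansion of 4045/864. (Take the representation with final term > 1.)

[4; 1, 2, 7, 19, 2]

4045 = 4*864 + 589
864 = 1*589 + 275
589 = 2*275 + 39
275 = 7*39 + 2
39 = 19*2 + 1
2 = 2*1 + 0  (stop)
So 4045/864 = [4; 1, 2, 7, 19, 2].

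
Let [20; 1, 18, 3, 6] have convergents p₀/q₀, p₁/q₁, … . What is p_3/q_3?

Using pₖ = aₖpₖ₋₁ + pₖ₋₂, qₖ = aₖqₖ₋₁ + qₖ₋₂ (with p₋₁=1, p₋₂=0, q₋₁=0, q₋₂=1):
  k=0: a=20, p=20, q=1
  k=1: a=1, p=21, q=1
  k=2: a=18, p=398, q=19
  k=3: a=3, p=1215, q=58

1215/58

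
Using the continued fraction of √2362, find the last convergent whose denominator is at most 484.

23474/483

√2362 = [48; 1, 1, 1, 1, 96, …] (period length 5).
Convergents:
  p_0/q_0 = 48/1
  p_1/q_1 = 49/1
  p_2/q_2 = 97/2
  p_3/q_3 = 146/3
  p_4/q_4 = 243/5
  p_5/q_5 = 23474/483
  p_6/q_6 = 23717/488
q_5 = 483 ≤ 484 < 488 = q_6, so the answer is 23474/483.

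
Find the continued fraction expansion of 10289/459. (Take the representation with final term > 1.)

10289 = 22×459 + 191
459 = 2×191 + 77
191 = 2×77 + 37
77 = 2×37 + 3
37 = 12×3 + 1
3 = 3×1 + 0  (stop)
So 10289/459 = [22; 2, 2, 2, 12, 3].

[22; 2, 2, 2, 12, 3]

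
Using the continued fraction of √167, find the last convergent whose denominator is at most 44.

√167 = [12; 1, 11, 1, 24, …] (period length 4).
Convergents:
  p_0/q_0 = 12/1
  p_1/q_1 = 13/1
  p_2/q_2 = 155/12
  p_3/q_3 = 168/13
  p_4/q_4 = 4187/324
q_3 = 13 ≤ 44 < 324 = q_4, so the answer is 168/13.

168/13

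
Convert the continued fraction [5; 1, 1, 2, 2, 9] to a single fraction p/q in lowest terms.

Fold from the inside: start with 9/1.
  2 + 1/9 = 19/9
  2 + 9/19 = 47/19
  1 + 19/47 = 66/47
  1 + 47/66 = 113/66
  5 + 66/113 = 631/113

631/113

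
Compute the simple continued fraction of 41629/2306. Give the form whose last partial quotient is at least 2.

41629 = 18*2306 + 121
2306 = 19*121 + 7
121 = 17*7 + 2
7 = 3*2 + 1
2 = 2*1 + 0  (stop)
So 41629/2306 = [18; 19, 17, 3, 2].

[18; 19, 17, 3, 2]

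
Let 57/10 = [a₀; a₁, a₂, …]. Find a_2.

2

57 = 5·10 + 7   →  a_0 = 5
10 = 1·7 + 3   →  a_1 = 1
7 = 2·3 + 1   →  a_2 = 2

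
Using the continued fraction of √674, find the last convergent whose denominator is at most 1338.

√674 = [25; 1, 24, 1, 50, …] (period length 4).
Convergents:
  p_0/q_0 = 25/1
  p_1/q_1 = 26/1
  p_2/q_2 = 649/25
  p_3/q_3 = 675/26
  p_4/q_4 = 34399/1325
  p_5/q_5 = 35074/1351
q_4 = 1325 ≤ 1338 < 1351 = q_5, so the answer is 34399/1325.

34399/1325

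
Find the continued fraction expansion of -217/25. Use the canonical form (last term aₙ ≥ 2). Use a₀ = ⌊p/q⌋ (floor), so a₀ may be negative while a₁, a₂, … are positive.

[-9; 3, 8]

-217 = -9·25 + 8
25 = 3·8 + 1
8 = 8·1 + 0  (stop)
So -217/25 = [-9; 3, 8].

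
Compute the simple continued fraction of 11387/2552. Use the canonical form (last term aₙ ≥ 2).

11387 = 4*2552 + 1179
2552 = 2*1179 + 194
1179 = 6*194 + 15
194 = 12*15 + 14
15 = 1*14 + 1
14 = 14*1 + 0  (stop)
So 11387/2552 = [4; 2, 6, 12, 1, 14].

[4; 2, 6, 12, 1, 14]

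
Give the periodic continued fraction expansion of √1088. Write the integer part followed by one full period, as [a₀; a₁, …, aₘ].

[32; 1, 64]

a₀ = ⌊√1088⌋ = 32.
With m₀=0, d₀=1 and mₖ₊₁ = dₖaₖ − mₖ, dₖ₊₁ = (n − mₖ₊₁²)/dₖ, aₖ₊₁ = ⌊(a₀+mₖ₊₁)/dₖ₊₁⌋:
  k=1: m=32, d=64, a=1
  k=2: m=32, d=1, a=64
d=1 and a=2a₀=64 at k=2, so the next step gives (m, d) = (32, 64) again — its k=1 value — and the period has length 2.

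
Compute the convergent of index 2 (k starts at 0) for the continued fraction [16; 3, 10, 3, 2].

Using pₖ = aₖpₖ₋₁ + pₖ₋₂, qₖ = aₖqₖ₋₁ + qₖ₋₂ (with p₋₁=1, p₋₂=0, q₋₁=0, q₋₂=1):
  k=0: a=16, p=16, q=1
  k=1: a=3, p=49, q=3
  k=2: a=10, p=506, q=31

506/31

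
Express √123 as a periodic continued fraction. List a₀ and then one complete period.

[11; 11, 22]

a₀ = ⌊√123⌋ = 11.
With m₀=0, d₀=1 and mₖ₊₁ = dₖaₖ − mₖ, dₖ₊₁ = (n − mₖ₊₁²)/dₖ, aₖ₊₁ = ⌊(a₀+mₖ₊₁)/dₖ₊₁⌋:
  k=1: m=11, d=2, a=11
  k=2: m=11, d=1, a=22
d=1 and a=2a₀=22 at k=2, so the next step gives (m, d) = (11, 2) again — its k=1 value — and the period has length 2.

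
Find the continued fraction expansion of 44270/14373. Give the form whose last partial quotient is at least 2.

[3; 12, 2, 19, 2, 1, 9]

44270 = 3*14373 + 1151
14373 = 12*1151 + 561
1151 = 2*561 + 29
561 = 19*29 + 10
29 = 2*10 + 9
10 = 1*9 + 1
9 = 9*1 + 0  (stop)
So 44270/14373 = [3; 12, 2, 19, 2, 1, 9].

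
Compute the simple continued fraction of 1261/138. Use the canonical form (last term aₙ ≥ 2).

1261 = 9×138 + 19
138 = 7×19 + 5
19 = 3×5 + 4
5 = 1×4 + 1
4 = 4×1 + 0  (stop)
So 1261/138 = [9; 7, 3, 1, 4].

[9; 7, 3, 1, 4]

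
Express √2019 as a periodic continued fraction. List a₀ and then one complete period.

a₀ = ⌊√2019⌋ = 44.
With m₀=0, d₀=1 and mₖ₊₁ = dₖaₖ − mₖ, dₖ₊₁ = (n − mₖ₊₁²)/dₖ, aₖ₊₁ = ⌊(a₀+mₖ₊₁)/dₖ₊₁⌋:
  k=1: m=44, d=83, a=1
  k=2: m=39, d=6, a=13
  k=3: m=39, d=83, a=1
  k=4: m=44, d=1, a=88
d=1 and a=2a₀=88 at k=4, so the next step gives (m, d) = (44, 83) again — its k=1 value — and the period has length 4.

[44; 1, 13, 1, 88]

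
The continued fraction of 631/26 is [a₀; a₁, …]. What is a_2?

631 = 24·26 + 7   →  a_0 = 24
26 = 3·7 + 5   →  a_1 = 3
7 = 1·5 + 2   →  a_2 = 1

1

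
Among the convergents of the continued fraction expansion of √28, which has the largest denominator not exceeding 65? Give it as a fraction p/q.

127/24

√28 = [5; 3, 2, 3, 10, …] (period length 4).
Convergents:
  p_0/q_0 = 5/1
  p_1/q_1 = 16/3
  p_2/q_2 = 37/7
  p_3/q_3 = 127/24
  p_4/q_4 = 1307/247
q_3 = 24 ≤ 65 < 247 = q_4, so the answer is 127/24.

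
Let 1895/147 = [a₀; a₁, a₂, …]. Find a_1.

1895 = 12·147 + 131   →  a_0 = 12
147 = 1·131 + 16   →  a_1 = 1

1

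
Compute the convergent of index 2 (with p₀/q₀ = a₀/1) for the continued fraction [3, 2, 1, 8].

10/3

Using pₖ = aₖpₖ₋₁ + pₖ₋₂, qₖ = aₖqₖ₋₁ + qₖ₋₂ (with p₋₁=1, p₋₂=0, q₋₁=0, q₋₂=1):
  k=0: a=3, p=3, q=1
  k=1: a=2, p=7, q=2
  k=2: a=1, p=10, q=3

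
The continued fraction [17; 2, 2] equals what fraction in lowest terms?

Fold from the inside: start with 2/1.
  2 + 1/2 = 5/2
  17 + 2/5 = 87/5

87/5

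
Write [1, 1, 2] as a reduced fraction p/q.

Fold from the inside: start with 2/1.
  1 + 1/2 = 3/2
  1 + 2/3 = 5/3

5/3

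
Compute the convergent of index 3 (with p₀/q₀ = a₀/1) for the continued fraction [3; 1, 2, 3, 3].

37/10

Using pₖ = aₖpₖ₋₁ + pₖ₋₂, qₖ = aₖqₖ₋₁ + qₖ₋₂ (with p₋₁=1, p₋₂=0, q₋₁=0, q₋₂=1):
  k=0: a=3, p=3, q=1
  k=1: a=1, p=4, q=1
  k=2: a=2, p=11, q=3
  k=3: a=3, p=37, q=10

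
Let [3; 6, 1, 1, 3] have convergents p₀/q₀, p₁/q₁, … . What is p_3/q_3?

Using pₖ = aₖpₖ₋₁ + pₖ₋₂, qₖ = aₖqₖ₋₁ + qₖ₋₂ (with p₋₁=1, p₋₂=0, q₋₁=0, q₋₂=1):
  k=0: a=3, p=3, q=1
  k=1: a=6, p=19, q=6
  k=2: a=1, p=22, q=7
  k=3: a=1, p=41, q=13

41/13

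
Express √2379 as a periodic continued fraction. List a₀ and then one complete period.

[48; 1, 3, 2, 3, 1, 96]

a₀ = ⌊√2379⌋ = 48.
With m₀=0, d₀=1 and mₖ₊₁ = dₖaₖ − mₖ, dₖ₊₁ = (n − mₖ₊₁²)/dₖ, aₖ₊₁ = ⌊(a₀+mₖ₊₁)/dₖ₊₁⌋:
  k=1: m=48, d=75, a=1
  k=2: m=27, d=22, a=3
  k=3: m=39, d=39, a=2
  k=4: m=39, d=22, a=3
  k=5: m=27, d=75, a=1
  k=6: m=48, d=1, a=96
d=1 and a=2a₀=96 at k=6, so the next step gives (m, d) = (48, 75) again — its k=1 value — and the period has length 6.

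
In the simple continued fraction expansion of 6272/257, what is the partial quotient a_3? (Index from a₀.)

8

6272 = 24·257 + 104   →  a_0 = 24
257 = 2·104 + 49   →  a_1 = 2
104 = 2·49 + 6   →  a_2 = 2
49 = 8·6 + 1   →  a_3 = 8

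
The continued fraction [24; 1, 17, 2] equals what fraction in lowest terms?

Using pₖ = aₖpₖ₋₁ + pₖ₋₂ and qₖ = aₖqₖ₋₁ + qₖ₋₂:
  k=0: a=24, p=24, q=1
  k=1: a=1, p=25, q=1
  k=2: a=17, p=449, q=18
  k=3: a=2, p=923, q=37

923/37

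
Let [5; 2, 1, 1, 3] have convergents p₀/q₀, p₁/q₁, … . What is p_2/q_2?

Using pₖ = aₖpₖ₋₁ + pₖ₋₂, qₖ = aₖqₖ₋₁ + qₖ₋₂ (with p₋₁=1, p₋₂=0, q₋₁=0, q₋₂=1):
  k=0: a=5, p=5, q=1
  k=1: a=2, p=11, q=2
  k=2: a=1, p=16, q=3

16/3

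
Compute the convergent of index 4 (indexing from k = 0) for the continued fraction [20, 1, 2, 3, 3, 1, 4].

Using pₖ = aₖpₖ₋₁ + pₖ₋₂, qₖ = aₖqₖ₋₁ + qₖ₋₂ (with p₋₁=1, p₋₂=0, q₋₁=0, q₋₂=1):
  k=0: a=20, p=20, q=1
  k=1: a=1, p=21, q=1
  k=2: a=2, p=62, q=3
  k=3: a=3, p=207, q=10
  k=4: a=3, p=683, q=33

683/33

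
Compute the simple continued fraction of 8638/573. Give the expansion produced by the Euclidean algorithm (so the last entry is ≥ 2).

8638 = 15·573 + 43
573 = 13·43 + 14
43 = 3·14 + 1
14 = 14·1 + 0  (stop)
So 8638/573 = [15; 13, 3, 14].

[15; 13, 3, 14]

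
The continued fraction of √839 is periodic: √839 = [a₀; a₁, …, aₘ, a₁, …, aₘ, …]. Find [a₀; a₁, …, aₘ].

a₀ = ⌊√839⌋ = 28.
With m₀=0, d₀=1 and mₖ₊₁ = dₖaₖ − mₖ, dₖ₊₁ = (n − mₖ₊₁²)/dₖ, aₖ₊₁ = ⌊(a₀+mₖ₊₁)/dₖ₊₁⌋:
  k=1: m=28, d=55, a=1
  k=2: m=27, d=2, a=27
  k=3: m=27, d=55, a=1
  k=4: m=28, d=1, a=56
d=1 and a=2a₀=56 at k=4, so the next step gives (m, d) = (28, 55) again — its k=1 value — and the period has length 4.

[28; 1, 27, 1, 56]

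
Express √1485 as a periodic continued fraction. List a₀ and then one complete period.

[38; 1, 1, 6, 1, 1, 76]

a₀ = ⌊√1485⌋ = 38.
With m₀=0, d₀=1 and mₖ₊₁ = dₖaₖ − mₖ, dₖ₊₁ = (n − mₖ₊₁²)/dₖ, aₖ₊₁ = ⌊(a₀+mₖ₊₁)/dₖ₊₁⌋:
  k=1: m=38, d=41, a=1
  k=2: m=3, d=36, a=1
  k=3: m=33, d=11, a=6
  k=4: m=33, d=36, a=1
  k=5: m=3, d=41, a=1
  k=6: m=38, d=1, a=76
d=1 and a=2a₀=76 at k=6, so the next step gives (m, d) = (38, 41) again — its k=1 value — and the period has length 6.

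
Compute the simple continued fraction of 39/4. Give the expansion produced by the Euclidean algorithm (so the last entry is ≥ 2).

[9; 1, 3]

39 = 9*4 + 3
4 = 1*3 + 1
3 = 3*1 + 0  (stop)
So 39/4 = [9; 1, 3].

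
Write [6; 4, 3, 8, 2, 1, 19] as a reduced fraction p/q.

41327/6632

Using pₖ = aₖpₖ₋₁ + pₖ₋₂ and qₖ = aₖqₖ₋₁ + qₖ₋₂:
  k=0: a=6, p=6, q=1
  k=1: a=4, p=25, q=4
  k=2: a=3, p=81, q=13
  k=3: a=8, p=673, q=108
  k=4: a=2, p=1427, q=229
  k=5: a=1, p=2100, q=337
  k=6: a=19, p=41327, q=6632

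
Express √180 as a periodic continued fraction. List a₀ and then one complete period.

[13; 2, 2, 2, 26]

a₀ = ⌊√180⌋ = 13.
With m₀=0, d₀=1 and mₖ₊₁ = dₖaₖ − mₖ, dₖ₊₁ = (n − mₖ₊₁²)/dₖ, aₖ₊₁ = ⌊(a₀+mₖ₊₁)/dₖ₊₁⌋:
  k=1: m=13, d=11, a=2
  k=2: m=9, d=9, a=2
  k=3: m=9, d=11, a=2
  k=4: m=13, d=1, a=26
d=1 and a=2a₀=26 at k=4, so the next step gives (m, d) = (13, 11) again — its k=1 value — and the period has length 4.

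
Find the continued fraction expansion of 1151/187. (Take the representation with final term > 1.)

[6; 6, 2, 4, 3]

1151 = 6*187 + 29
187 = 6*29 + 13
29 = 2*13 + 3
13 = 4*3 + 1
3 = 3*1 + 0  (stop)
So 1151/187 = [6; 6, 2, 4, 3].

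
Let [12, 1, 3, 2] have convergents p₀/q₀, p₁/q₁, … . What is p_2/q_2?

Using pₖ = aₖpₖ₋₁ + pₖ₋₂, qₖ = aₖqₖ₋₁ + qₖ₋₂ (with p₋₁=1, p₋₂=0, q₋₁=0, q₋₂=1):
  k=0: a=12, p=12, q=1
  k=1: a=1, p=13, q=1
  k=2: a=3, p=51, q=4

51/4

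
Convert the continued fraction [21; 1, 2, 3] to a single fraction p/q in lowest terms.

Using pₖ = aₖpₖ₋₁ + pₖ₋₂ and qₖ = aₖqₖ₋₁ + qₖ₋₂:
  k=0: a=21, p=21, q=1
  k=1: a=1, p=22, q=1
  k=2: a=2, p=65, q=3
  k=3: a=3, p=217, q=10

217/10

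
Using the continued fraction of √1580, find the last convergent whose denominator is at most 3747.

√1580 = [39; 1, 2, 1, 78, …] (period length 4).
Convergents:
  p_0/q_0 = 39/1
  p_1/q_1 = 40/1
  p_2/q_2 = 119/3
  p_3/q_3 = 159/4
  p_4/q_4 = 12521/315
  p_5/q_5 = 12680/319
  p_6/q_6 = 37881/953
  p_7/q_7 = 50561/1272
  p_8/q_8 = 3981639/100169
q_7 = 1272 ≤ 3747 < 100169 = q_8, so the answer is 50561/1272.

50561/1272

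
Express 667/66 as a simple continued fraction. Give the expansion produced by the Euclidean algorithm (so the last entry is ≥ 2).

[10; 9, 2, 3]

667 = 10×66 + 7
66 = 9×7 + 3
7 = 2×3 + 1
3 = 3×1 + 0  (stop)
So 667/66 = [10; 9, 2, 3].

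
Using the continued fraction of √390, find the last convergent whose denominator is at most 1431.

√390 = [19; 1, 2, 1, 38, …] (period length 4).
Convergents:
  p_0/q_0 = 19/1
  p_1/q_1 = 20/1
  p_2/q_2 = 59/3
  p_3/q_3 = 79/4
  p_4/q_4 = 3061/155
  p_5/q_5 = 3140/159
  p_6/q_6 = 9341/473
  p_7/q_7 = 12481/632
  p_8/q_8 = 483619/24489
q_7 = 632 ≤ 1431 < 24489 = q_8, so the answer is 12481/632.

12481/632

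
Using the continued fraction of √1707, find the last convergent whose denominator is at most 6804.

194639/4711

√1707 = [41; 3, 6, 41, 6, 3, 82, …] (period length 6).
Convergents:
  p_0/q_0 = 41/1
  p_1/q_1 = 124/3
  p_2/q_2 = 785/19
  p_3/q_3 = 32309/782
  p_4/q_4 = 194639/4711
  p_5/q_5 = 616226/14915
q_4 = 4711 ≤ 6804 < 14915 = q_5, so the answer is 194639/4711.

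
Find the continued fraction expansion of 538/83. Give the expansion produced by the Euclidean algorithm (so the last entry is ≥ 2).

[6; 2, 13, 3]

538 = 6×83 + 40
83 = 2×40 + 3
40 = 13×3 + 1
3 = 3×1 + 0  (stop)
So 538/83 = [6; 2, 13, 3].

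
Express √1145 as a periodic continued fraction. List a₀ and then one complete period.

a₀ = ⌊√1145⌋ = 33.

[33; 1, 5, 5, 1, 66]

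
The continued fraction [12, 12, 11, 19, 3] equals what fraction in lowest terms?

93641/7750

Using pₖ = aₖpₖ₋₁ + pₖ₋₂ and qₖ = aₖqₖ₋₁ + qₖ₋₂:
  k=0: a=12, p=12, q=1
  k=1: a=12, p=145, q=12
  k=2: a=11, p=1607, q=133
  k=3: a=19, p=30678, q=2539
  k=4: a=3, p=93641, q=7750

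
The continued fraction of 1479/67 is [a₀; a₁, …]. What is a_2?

2

1479 = 22·67 + 5   →  a_0 = 22
67 = 13·5 + 2   →  a_1 = 13
5 = 2·2 + 1   →  a_2 = 2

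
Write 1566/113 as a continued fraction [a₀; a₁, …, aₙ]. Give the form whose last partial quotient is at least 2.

[13; 1, 6, 16]

1566 = 13·113 + 97
113 = 1·97 + 16
97 = 6·16 + 1
16 = 16·1 + 0  (stop)
So 1566/113 = [13; 1, 6, 16].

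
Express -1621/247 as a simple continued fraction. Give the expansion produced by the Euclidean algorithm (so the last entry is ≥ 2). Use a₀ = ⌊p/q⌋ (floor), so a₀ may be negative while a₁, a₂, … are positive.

-1621 = -7×247 + 108
247 = 2×108 + 31
108 = 3×31 + 15
31 = 2×15 + 1
15 = 15×1 + 0  (stop)
So -1621/247 = [-7; 2, 3, 2, 15].

[-7; 2, 3, 2, 15]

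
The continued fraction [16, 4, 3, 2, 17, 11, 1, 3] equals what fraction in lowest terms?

Fold from the inside: start with 3/1.
  1 + 1/3 = 4/3
  11 + 3/4 = 47/4
  17 + 4/47 = 803/47
  2 + 47/803 = 1653/803
  3 + 803/1653 = 5762/1653
  4 + 1653/5762 = 24701/5762
  16 + 5762/24701 = 400978/24701

400978/24701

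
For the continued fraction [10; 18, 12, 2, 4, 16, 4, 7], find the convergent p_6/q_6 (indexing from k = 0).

Using pₖ = aₖpₖ₋₁ + pₖ₋₂, qₖ = aₖqₖ₋₁ + qₖ₋₂ (with p₋₁=1, p₋₂=0, q₋₁=0, q₋₂=1):
  k=0: a=10, p=10, q=1
  k=1: a=18, p=181, q=18
  k=2: a=12, p=2182, q=217
  k=3: a=2, p=4545, q=452
  k=4: a=4, p=20362, q=2025
  k=5: a=16, p=330337, q=32852
  k=6: a=4, p=1341710, q=133433

1341710/133433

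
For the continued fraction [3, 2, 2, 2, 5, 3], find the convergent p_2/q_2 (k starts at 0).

Using pₖ = aₖpₖ₋₁ + pₖ₋₂, qₖ = aₖqₖ₋₁ + qₖ₋₂ (with p₋₁=1, p₋₂=0, q₋₁=0, q₋₂=1):
  k=0: a=3, p=3, q=1
  k=1: a=2, p=7, q=2
  k=2: a=2, p=17, q=5

17/5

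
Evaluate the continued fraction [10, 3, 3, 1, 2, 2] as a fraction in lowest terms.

Using pₖ = aₖpₖ₋₁ + pₖ₋₂ and qₖ = aₖqₖ₋₁ + qₖ₋₂:
  k=0: a=10, p=10, q=1
  k=1: a=3, p=31, q=3
  k=2: a=3, p=103, q=10
  k=3: a=1, p=134, q=13
  k=4: a=2, p=371, q=36
  k=5: a=2, p=876, q=85

876/85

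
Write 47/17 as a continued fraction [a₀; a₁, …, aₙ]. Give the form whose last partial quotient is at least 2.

[2; 1, 3, 4]

47 = 2*17 + 13
17 = 1*13 + 4
13 = 3*4 + 1
4 = 4*1 + 0  (stop)
So 47/17 = [2; 1, 3, 4].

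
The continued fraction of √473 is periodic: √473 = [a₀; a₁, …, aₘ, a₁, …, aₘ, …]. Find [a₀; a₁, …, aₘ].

a₀ = ⌊√473⌋ = 21.
With m₀=0, d₀=1 and mₖ₊₁ = dₖaₖ − mₖ, dₖ₊₁ = (n − mₖ₊₁²)/dₖ, aₖ₊₁ = ⌊(a₀+mₖ₊₁)/dₖ₊₁⌋:
  k=1: m=21, d=32, a=1
  k=2: m=11, d=11, a=2
  k=3: m=11, d=32, a=1
  k=4: m=21, d=1, a=42
d=1 and a=2a₀=42 at k=4, so the next step gives (m, d) = (21, 32) again — its k=1 value — and the period has length 4.

[21; 1, 2, 1, 42]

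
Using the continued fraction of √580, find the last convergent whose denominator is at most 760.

13896/577

√580 = [24; 12, 48, …] (period length 2).
Convergents:
  p_0/q_0 = 24/1
  p_1/q_1 = 289/12
  p_2/q_2 = 13896/577
  p_3/q_3 = 167041/6936
q_2 = 577 ≤ 760 < 6936 = q_3, so the answer is 13896/577.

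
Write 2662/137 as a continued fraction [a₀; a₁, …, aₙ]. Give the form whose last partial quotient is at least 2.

[19; 2, 3, 9, 2]

2662 = 19×137 + 59
137 = 2×59 + 19
59 = 3×19 + 2
19 = 9×2 + 1
2 = 2×1 + 0  (stop)
So 2662/137 = [19; 2, 3, 9, 2].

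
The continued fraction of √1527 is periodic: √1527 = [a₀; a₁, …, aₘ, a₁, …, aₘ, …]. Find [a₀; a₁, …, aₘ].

[39; 13, 78]

a₀ = ⌊√1527⌋ = 39.
With m₀=0, d₀=1 and mₖ₊₁ = dₖaₖ − mₖ, dₖ₊₁ = (n − mₖ₊₁²)/dₖ, aₖ₊₁ = ⌊(a₀+mₖ₊₁)/dₖ₊₁⌋:
  k=1: m=39, d=6, a=13
  k=2: m=39, d=1, a=78
d=1 and a=2a₀=78 at k=2, so the next step gives (m, d) = (39, 6) again — its k=1 value — and the period has length 2.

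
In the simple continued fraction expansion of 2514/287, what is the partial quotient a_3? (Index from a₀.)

6

2514 = 8·287 + 218   →  a_0 = 8
287 = 1·218 + 69   →  a_1 = 1
218 = 3·69 + 11   →  a_2 = 3
69 = 6·11 + 3   →  a_3 = 6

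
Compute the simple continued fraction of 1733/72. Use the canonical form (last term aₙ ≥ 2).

[24; 14, 2, 2]

1733 = 24·72 + 5
72 = 14·5 + 2
5 = 2·2 + 1
2 = 2·1 + 0  (stop)
So 1733/72 = [24; 14, 2, 2].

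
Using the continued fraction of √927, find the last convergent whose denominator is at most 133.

1431/47

√927 = [30; 2, 4, 5, 3, 5, 4, 2, 60, …] (period length 8).
Convergents:
  p_0/q_0 = 30/1
  p_1/q_1 = 61/2
  p_2/q_2 = 274/9
  p_3/q_3 = 1431/47
  p_4/q_4 = 4567/150
q_3 = 47 ≤ 133 < 150 = q_4, so the answer is 1431/47.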